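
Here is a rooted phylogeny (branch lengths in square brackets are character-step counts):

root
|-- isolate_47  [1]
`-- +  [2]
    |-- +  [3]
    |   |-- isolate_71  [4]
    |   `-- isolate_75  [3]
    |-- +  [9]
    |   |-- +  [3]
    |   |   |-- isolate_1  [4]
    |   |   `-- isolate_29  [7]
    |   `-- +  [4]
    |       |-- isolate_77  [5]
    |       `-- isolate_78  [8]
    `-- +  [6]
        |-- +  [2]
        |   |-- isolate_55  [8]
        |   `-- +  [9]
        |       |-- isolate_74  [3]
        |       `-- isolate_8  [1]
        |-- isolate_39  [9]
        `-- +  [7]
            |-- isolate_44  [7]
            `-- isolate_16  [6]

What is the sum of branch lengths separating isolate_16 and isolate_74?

The path runs isolate_16 → … → MRCA → … → isolate_74; the MRCA is the node subtending ((isolate_55,(isolate_74,isolate_8)),isolate_39,(isolate_44,isolate_16)).
Branch lengths along that path: 6 + 7 + 2 + 9 + 3 = 27.

27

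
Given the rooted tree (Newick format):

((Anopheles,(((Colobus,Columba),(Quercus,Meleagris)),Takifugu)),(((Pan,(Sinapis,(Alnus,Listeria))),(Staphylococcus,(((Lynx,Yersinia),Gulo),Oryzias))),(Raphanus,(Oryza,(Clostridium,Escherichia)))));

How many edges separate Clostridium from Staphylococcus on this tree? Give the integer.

The MRCA of Clostridium and Staphylococcus is the node subtending (((Pan,(Sinapis,(Alnus,Listeria))),(Staphylococcus,(((Lynx,Yersinia),Gulo),Oryzias))),(Raphanus,(Oryza,(Clostridium,Escherichia)))).
From Clostridium up to that node: 4 branches. From Staphylococcus up to the same node: 3 branches. Total: 4 + 3 = 7.

7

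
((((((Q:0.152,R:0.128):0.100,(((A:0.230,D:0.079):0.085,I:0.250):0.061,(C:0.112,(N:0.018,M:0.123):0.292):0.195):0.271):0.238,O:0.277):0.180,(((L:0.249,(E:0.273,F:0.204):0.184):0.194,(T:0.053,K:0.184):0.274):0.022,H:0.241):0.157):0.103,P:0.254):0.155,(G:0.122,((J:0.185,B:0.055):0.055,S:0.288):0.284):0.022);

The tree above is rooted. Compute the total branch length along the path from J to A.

The path runs J → … → MRCA → … → A; the MRCA is the root of the tree.
Branch lengths along that path: 0.185 + 0.055 + 0.284 + 0.022 + 0.155 + 0.103 + 0.180 + 0.238 + 0.271 + 0.061 + 0.085 + 0.230 = 1.869.

1.869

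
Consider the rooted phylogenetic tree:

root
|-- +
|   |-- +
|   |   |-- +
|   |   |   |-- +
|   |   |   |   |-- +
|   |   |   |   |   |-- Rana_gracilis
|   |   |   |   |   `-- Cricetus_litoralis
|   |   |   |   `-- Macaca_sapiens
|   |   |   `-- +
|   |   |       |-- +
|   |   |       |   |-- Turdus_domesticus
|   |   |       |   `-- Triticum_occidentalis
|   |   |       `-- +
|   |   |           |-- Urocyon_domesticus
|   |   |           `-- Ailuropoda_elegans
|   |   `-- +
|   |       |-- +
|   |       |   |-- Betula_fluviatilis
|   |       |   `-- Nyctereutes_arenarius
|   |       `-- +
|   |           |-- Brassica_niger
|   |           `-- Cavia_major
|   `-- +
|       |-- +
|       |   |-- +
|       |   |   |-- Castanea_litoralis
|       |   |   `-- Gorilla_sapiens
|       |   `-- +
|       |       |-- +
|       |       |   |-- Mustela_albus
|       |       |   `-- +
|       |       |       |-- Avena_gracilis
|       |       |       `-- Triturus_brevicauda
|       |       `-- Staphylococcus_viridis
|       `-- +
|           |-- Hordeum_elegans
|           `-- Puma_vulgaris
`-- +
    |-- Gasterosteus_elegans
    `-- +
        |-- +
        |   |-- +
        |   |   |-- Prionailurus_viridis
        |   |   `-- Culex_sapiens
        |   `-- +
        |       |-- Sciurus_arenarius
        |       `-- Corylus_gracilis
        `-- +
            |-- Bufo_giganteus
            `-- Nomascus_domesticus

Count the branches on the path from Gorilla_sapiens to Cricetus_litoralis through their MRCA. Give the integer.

9

The MRCA of Gorilla_sapiens and Cricetus_litoralis is the node subtending (((((Rana_gracilis,Cricetus_litoralis),Macaca_sapiens),((Turdus_domesticus,Triticum_occidentalis),(Urocyon_domesticus,Ailuropoda_elegans))),((Betula_fluviatilis,Nyctereutes_arenarius),(Brassica_niger,Cavia_major))),(((Castanea_litoralis,Gorilla_sapiens),((Mustela_albus,(Avena_gracilis,Triturus_brevicauda)),Staphylococcus_viridis)),(Hordeum_elegans,Puma_vulgaris))).
From Gorilla_sapiens up to that node: 4 branches. From Cricetus_litoralis up to the same node: 5 branches. Total: 4 + 5 = 9.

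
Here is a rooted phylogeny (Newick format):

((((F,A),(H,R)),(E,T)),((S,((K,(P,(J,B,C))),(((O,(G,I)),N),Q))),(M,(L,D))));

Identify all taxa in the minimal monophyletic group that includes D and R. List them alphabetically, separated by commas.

Tracing D: it sits inside (L,D).
Tracing R: it sits inside (H,R).
The smallest clade enclosing both is the whole tree (their MRCA is the root), so the answer is all 20 tips in alphabetical order.

A, B, C, D, E, F, G, H, I, J, K, L, M, N, O, P, Q, R, S, T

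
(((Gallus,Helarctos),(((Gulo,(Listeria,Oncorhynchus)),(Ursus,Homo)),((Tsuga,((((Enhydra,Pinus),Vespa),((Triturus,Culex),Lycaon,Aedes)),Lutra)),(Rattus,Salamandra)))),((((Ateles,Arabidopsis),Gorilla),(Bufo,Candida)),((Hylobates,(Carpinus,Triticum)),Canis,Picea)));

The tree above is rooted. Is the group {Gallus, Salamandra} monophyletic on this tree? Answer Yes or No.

No

The MRCA of the listed taxa subtends ((Gallus,Helarctos),(((Gulo,(Listeria,Oncorhynchus)),(Ursus,Homo)),((Tsuga,((((Enhydra,Pinus),Vespa),((Triturus,Culex),Lycaon,Aedes)),Lutra)),(Rattus,Salamandra)))).
That clade also contains Aedes, Culex, Enhydra, Gulo, Helarctos, Homo, Listeria, Lutra, Lycaon, Oncorhynchus, Pinus, Rattus, Triturus, Tsuga, Ursus, Vespa, which are not in the proposed group, so the group is not monophyletic.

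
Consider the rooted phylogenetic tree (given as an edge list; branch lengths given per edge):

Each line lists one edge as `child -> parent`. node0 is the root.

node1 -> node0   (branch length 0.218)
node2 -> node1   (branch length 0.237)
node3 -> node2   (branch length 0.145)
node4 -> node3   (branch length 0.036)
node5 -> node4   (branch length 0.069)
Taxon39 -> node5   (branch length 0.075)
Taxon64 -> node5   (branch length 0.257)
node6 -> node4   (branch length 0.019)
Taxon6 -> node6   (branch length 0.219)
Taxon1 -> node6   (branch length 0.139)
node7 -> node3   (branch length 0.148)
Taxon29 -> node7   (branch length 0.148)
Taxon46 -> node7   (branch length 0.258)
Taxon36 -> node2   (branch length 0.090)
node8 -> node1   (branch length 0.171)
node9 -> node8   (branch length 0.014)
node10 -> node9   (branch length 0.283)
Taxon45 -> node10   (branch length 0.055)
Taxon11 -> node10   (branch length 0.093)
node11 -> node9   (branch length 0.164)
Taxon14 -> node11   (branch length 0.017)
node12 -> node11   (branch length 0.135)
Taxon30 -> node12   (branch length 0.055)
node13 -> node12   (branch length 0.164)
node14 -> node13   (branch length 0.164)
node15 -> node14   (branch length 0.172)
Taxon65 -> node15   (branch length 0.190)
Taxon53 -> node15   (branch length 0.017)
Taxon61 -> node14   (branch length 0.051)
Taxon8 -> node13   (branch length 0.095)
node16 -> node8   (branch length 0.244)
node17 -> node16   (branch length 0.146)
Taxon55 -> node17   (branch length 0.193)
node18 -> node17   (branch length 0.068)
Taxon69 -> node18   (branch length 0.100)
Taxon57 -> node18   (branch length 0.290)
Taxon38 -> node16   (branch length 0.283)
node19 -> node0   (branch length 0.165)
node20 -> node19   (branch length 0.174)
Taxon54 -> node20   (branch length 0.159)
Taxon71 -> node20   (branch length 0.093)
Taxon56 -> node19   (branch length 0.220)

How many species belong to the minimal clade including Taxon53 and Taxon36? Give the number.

19

The MRCA of Taxon53 and Taxon36 is the node subtending (((((Taxon39,Taxon64),(Taxon6,Taxon1)),(Taxon29,Taxon46)),Taxon36),(((Taxon45,Taxon11),(Taxon14,(Taxon30,(((Taxon65,Taxon53),Taxon61),Taxon8)))),((Taxon55,(Taxon69,Taxon57)),Taxon38))).
That clade contains 19 terminal taxa: Taxon1, Taxon11, Taxon14, Taxon29, Taxon30, Taxon36, Taxon38, Taxon39, Taxon45, Taxon46, Taxon53, Taxon55, Taxon57, Taxon6, Taxon61, Taxon64, Taxon65, Taxon69, Taxon8.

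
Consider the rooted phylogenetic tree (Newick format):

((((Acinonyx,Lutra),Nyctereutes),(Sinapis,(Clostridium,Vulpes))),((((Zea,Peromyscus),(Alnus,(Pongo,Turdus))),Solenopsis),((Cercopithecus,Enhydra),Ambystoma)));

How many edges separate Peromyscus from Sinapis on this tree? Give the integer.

The MRCA of Peromyscus and Sinapis is the root of the tree.
From Peromyscus up to that node: 5 branches. From Sinapis up to the same node: 3 branches. Total: 5 + 3 = 8.

8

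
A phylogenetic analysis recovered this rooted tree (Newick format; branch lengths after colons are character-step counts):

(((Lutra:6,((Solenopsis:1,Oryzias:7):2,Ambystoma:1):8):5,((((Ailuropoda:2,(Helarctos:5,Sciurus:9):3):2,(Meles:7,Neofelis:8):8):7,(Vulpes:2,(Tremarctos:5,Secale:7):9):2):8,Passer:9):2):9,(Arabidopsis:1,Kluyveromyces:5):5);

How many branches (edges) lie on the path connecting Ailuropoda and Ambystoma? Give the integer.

The MRCA of Ailuropoda and Ambystoma is the node subtending ((Lutra,((Solenopsis,Oryzias),Ambystoma)),((((Ailuropoda,(Helarctos,Sciurus)),(Meles,Neofelis)),(Vulpes,(Tremarctos,Secale))),Passer)).
From Ailuropoda up to that node: 5 branches. From Ambystoma up to the same node: 3 branches. Total: 5 + 3 = 8.

8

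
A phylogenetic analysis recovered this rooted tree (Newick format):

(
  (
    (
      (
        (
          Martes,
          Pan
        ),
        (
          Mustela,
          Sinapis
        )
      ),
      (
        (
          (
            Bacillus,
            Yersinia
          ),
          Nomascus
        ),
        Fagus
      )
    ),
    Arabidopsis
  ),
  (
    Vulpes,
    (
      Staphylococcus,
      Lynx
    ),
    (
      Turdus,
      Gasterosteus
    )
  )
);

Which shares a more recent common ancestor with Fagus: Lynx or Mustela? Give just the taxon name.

Mustela

The MRCA of Fagus and Mustela subtends (((Martes,Pan),(Mustela,Sinapis)),(((Bacillus,Yersinia),Nomascus),Fagus)) (8 taxa).
The MRCA of Fagus and Lynx is the root, subtending the entire tree (14 taxa).
The first is nested inside the second, so Fagus shares a more recent common ancestor with Mustela.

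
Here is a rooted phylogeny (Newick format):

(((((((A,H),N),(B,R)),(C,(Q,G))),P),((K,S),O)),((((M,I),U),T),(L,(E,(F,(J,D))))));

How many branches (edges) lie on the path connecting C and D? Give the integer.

The MRCA of C and D is the root of the tree.
From C up to that node: 5 branches. From D up to the same node: 6 branches. Total: 5 + 6 = 11.

11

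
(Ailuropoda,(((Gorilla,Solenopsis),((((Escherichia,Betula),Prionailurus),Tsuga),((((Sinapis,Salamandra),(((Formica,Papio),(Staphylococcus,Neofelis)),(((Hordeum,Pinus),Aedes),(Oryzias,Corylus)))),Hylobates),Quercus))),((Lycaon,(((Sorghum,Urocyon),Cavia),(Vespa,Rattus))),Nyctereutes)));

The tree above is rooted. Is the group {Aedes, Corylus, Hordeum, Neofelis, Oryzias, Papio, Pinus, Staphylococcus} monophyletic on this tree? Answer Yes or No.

The MRCA of the listed taxa subtends (((Formica,Papio),(Staphylococcus,Neofelis)),(((Hordeum,Pinus),Aedes),(Oryzias,Corylus))).
That clade also contains Formica, which is not in the proposed group, so the group is not monophyletic.

No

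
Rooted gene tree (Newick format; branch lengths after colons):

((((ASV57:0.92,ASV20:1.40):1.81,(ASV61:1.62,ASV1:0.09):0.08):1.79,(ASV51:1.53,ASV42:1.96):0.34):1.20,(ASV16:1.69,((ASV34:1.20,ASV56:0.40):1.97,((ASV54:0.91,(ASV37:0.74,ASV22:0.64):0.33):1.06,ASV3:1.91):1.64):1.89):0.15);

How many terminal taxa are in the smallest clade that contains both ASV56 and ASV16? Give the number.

7

The MRCA of ASV56 and ASV16 is the node subtending (ASV16,((ASV34,ASV56),((ASV54,(ASV37,ASV22)),ASV3))).
That clade contains 7 terminal taxa: ASV16, ASV22, ASV3, ASV34, ASV37, ASV54, ASV56.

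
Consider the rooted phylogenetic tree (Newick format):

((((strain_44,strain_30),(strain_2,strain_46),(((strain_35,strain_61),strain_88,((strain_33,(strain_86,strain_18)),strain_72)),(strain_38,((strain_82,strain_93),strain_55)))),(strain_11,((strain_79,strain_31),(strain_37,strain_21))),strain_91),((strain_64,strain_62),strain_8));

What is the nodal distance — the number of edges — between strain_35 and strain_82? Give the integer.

7

The MRCA of strain_35 and strain_82 is the node subtending (((strain_35,strain_61),strain_88,((strain_33,(strain_86,strain_18)),strain_72)),(strain_38,((strain_82,strain_93),strain_55))).
From strain_35 up to that node: 3 branches. From strain_82 up to the same node: 4 branches. Total: 3 + 4 = 7.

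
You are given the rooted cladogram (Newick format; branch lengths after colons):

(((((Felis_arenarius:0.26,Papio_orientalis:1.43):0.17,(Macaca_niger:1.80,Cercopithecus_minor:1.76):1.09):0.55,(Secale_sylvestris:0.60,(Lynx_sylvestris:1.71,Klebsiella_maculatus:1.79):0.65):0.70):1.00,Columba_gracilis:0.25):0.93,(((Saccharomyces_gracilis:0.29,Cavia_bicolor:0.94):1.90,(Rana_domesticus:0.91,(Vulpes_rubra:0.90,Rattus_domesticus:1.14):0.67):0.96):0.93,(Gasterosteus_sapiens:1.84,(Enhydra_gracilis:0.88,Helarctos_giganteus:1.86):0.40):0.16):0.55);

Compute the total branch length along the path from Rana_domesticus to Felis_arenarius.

6.26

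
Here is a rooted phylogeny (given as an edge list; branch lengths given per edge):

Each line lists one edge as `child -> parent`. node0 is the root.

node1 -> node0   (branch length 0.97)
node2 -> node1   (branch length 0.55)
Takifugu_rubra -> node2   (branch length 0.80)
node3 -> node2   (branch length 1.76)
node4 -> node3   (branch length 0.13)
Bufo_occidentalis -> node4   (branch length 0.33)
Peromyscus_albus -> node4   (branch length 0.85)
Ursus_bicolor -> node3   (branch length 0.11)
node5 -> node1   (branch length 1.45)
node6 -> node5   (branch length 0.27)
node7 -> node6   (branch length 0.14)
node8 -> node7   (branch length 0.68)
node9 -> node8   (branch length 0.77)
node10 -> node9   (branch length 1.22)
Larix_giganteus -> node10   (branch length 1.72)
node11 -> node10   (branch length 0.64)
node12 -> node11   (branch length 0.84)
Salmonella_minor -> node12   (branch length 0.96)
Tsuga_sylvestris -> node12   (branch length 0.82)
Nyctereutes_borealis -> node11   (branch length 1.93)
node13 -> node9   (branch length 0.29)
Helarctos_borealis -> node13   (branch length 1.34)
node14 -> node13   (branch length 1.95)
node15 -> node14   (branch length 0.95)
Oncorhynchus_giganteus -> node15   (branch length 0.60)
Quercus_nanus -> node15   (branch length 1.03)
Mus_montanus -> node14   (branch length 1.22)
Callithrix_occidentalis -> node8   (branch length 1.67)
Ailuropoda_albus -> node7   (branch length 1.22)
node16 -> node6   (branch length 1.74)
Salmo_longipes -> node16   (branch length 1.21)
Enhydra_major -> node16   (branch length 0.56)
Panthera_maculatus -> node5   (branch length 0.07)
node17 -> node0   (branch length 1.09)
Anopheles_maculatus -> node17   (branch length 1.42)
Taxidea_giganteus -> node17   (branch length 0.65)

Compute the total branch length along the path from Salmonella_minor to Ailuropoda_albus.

6.33

The path runs Salmonella_minor → … → MRCA → … → Ailuropoda_albus; the MRCA is the node subtending ((((Larix_giganteus,((Salmonella_minor,Tsuga_sylvestris),Nyctereutes_borealis)),(Helarctos_borealis,((Oncorhynchus_giganteus,Quercus_nanus),Mus_montanus))),Callithrix_occidentalis),Ailuropoda_albus).
Branch lengths along that path: 0.96 + 0.84 + 0.64 + 1.22 + 0.77 + 0.68 + 1.22 = 6.33.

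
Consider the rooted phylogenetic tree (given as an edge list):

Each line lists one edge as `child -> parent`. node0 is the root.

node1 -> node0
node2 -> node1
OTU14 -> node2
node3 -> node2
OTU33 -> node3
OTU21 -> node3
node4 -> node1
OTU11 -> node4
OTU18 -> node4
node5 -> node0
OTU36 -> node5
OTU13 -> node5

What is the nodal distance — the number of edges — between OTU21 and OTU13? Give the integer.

6

The MRCA of OTU21 and OTU13 is the root of the tree.
From OTU21 up to that node: 4 branches. From OTU13 up to the same node: 2 branches. Total: 4 + 2 = 6.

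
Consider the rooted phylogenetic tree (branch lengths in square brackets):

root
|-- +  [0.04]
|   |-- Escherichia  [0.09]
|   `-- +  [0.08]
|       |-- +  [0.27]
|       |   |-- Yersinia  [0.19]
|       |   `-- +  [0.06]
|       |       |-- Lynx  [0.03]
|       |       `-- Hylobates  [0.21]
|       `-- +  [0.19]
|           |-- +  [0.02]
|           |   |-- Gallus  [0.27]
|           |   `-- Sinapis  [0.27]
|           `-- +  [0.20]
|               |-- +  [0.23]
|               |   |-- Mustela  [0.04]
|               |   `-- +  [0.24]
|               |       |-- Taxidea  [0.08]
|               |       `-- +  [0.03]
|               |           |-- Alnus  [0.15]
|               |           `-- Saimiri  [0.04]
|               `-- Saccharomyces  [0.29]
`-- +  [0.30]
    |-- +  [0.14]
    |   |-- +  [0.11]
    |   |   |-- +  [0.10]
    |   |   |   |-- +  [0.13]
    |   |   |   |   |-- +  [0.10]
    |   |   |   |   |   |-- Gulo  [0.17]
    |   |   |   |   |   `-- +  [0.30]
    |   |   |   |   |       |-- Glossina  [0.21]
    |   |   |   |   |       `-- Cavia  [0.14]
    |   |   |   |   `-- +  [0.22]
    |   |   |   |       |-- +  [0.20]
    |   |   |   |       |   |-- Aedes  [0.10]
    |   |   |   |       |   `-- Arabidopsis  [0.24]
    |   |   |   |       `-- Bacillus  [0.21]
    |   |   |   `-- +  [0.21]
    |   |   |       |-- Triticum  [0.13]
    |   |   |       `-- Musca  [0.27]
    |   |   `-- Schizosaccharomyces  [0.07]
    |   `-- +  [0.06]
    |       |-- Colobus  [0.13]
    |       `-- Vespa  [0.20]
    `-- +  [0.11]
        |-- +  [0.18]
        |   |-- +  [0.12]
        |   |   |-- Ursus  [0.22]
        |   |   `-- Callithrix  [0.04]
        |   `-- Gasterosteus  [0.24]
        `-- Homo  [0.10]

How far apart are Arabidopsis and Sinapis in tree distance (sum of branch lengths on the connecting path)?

2.04

The path runs Arabidopsis → … → MRCA → … → Sinapis; the MRCA is the root of the tree.
Branch lengths along that path: 0.24 + 0.20 + 0.22 + 0.13 + 0.10 + 0.11 + 0.14 + 0.30 + 0.04 + 0.08 + 0.19 + 0.02 + 0.27 = 2.04.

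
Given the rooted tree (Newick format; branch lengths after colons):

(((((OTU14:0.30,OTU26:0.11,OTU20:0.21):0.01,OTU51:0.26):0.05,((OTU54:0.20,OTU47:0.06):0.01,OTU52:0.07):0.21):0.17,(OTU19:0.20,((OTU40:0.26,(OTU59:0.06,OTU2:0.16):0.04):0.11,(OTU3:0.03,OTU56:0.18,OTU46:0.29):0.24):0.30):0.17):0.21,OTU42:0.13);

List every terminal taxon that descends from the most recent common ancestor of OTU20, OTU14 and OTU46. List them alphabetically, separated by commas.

OTU14, OTU19, OTU2, OTU20, OTU26, OTU3, OTU40, OTU46, OTU47, OTU51, OTU52, OTU54, OTU56, OTU59

Tracing OTU20: it sits inside (OTU14,OTU26,OTU20).
Tracing OTU14: it sits inside (OTU14,OTU26,OTU20).
Tracing OTU46: it sits inside (OTU3,OTU56,OTU46).
The smallest clade enclosing all 3 is ((((OTU14,OTU26,OTU20),OTU51),((OTU54,OTU47),OTU52)),(OTU19,((OTU40,(OTU59,OTU2)),(OTU3,OTU56,OTU46)))); the answer is its 14 terminal taxa in alphabetical order.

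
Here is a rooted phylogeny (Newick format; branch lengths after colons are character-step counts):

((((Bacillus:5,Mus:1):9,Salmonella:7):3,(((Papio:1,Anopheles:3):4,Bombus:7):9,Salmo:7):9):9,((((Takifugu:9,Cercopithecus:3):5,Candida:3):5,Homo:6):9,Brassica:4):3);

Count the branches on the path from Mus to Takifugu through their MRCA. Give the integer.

9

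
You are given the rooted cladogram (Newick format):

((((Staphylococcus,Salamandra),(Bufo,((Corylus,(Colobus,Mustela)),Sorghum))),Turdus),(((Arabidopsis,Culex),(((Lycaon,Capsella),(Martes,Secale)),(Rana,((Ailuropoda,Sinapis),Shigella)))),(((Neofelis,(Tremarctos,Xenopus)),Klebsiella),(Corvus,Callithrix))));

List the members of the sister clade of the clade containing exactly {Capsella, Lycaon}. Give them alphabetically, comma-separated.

The clade containing exactly {Capsella, Lycaon} attaches to the tree at the node subtending ((Lycaon,Capsella),(Martes,Secale)).
The other lineage descending from that same node — the sister group — is (Martes,Secale); its 2 tips in alphabetical order are the answer.

Martes, Secale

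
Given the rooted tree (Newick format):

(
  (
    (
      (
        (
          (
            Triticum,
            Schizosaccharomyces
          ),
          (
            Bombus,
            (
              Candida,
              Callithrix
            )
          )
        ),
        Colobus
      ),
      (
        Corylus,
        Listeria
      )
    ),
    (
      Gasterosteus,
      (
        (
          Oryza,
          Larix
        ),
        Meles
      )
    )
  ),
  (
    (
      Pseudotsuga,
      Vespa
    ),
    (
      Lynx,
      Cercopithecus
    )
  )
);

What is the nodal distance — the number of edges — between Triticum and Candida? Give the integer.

The MRCA of Triticum and Candida is the node subtending ((Triticum,Schizosaccharomyces),(Bombus,(Candida,Callithrix))).
From Triticum up to that node: 2 branches. From Candida up to the same node: 3 branches. Total: 2 + 3 = 5.

5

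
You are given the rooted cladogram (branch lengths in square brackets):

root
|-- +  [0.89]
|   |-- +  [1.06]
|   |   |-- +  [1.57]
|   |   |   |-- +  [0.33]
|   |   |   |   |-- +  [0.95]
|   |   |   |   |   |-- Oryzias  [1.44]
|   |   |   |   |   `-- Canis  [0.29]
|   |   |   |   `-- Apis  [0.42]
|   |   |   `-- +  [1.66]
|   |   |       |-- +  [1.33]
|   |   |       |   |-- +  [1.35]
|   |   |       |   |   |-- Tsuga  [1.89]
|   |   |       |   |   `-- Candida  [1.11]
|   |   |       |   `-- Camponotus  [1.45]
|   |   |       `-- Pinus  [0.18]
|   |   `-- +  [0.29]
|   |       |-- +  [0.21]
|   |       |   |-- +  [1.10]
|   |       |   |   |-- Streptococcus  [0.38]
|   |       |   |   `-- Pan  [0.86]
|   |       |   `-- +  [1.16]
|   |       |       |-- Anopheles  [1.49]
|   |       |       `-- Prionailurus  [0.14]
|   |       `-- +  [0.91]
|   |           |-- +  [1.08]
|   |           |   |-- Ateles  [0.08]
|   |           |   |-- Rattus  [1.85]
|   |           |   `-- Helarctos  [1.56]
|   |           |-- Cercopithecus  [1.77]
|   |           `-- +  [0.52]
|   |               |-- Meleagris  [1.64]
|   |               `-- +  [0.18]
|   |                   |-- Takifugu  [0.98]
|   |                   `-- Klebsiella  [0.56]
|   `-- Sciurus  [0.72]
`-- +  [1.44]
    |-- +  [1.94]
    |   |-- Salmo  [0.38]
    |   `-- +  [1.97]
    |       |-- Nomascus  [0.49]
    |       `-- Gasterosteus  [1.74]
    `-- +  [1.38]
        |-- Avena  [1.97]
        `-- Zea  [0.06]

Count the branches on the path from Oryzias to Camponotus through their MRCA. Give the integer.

6

The MRCA of Oryzias and Camponotus is the node subtending (((Oryzias,Canis),Apis),(((Tsuga,Candida),Camponotus),Pinus)).
From Oryzias up to that node: 3 branches. From Camponotus up to the same node: 3 branches. Total: 3 + 3 = 6.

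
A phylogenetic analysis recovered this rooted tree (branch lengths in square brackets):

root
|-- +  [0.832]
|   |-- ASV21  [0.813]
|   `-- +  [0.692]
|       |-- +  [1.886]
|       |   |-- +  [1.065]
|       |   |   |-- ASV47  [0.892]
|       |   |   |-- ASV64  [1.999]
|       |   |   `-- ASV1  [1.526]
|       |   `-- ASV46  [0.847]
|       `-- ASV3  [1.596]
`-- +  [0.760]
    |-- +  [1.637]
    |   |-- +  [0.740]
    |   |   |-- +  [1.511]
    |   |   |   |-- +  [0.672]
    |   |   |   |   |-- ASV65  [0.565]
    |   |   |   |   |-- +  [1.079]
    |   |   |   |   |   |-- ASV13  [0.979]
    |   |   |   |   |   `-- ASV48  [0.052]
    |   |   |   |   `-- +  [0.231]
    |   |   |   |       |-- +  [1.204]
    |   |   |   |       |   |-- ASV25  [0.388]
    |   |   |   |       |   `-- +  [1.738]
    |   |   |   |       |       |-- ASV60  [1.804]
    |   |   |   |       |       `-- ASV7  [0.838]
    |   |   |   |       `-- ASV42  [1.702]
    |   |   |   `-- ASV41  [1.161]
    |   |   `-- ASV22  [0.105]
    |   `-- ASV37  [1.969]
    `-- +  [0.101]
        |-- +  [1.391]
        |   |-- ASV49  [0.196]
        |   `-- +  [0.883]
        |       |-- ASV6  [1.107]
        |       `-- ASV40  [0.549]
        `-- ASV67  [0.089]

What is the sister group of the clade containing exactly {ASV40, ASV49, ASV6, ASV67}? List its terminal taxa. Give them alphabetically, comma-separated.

ASV13, ASV22, ASV25, ASV37, ASV41, ASV42, ASV48, ASV60, ASV65, ASV7

The clade containing exactly {ASV40, ASV49, ASV6, ASV67} attaches to the tree at the node subtending (((((ASV65,(ASV13,ASV48),((ASV25,(ASV60,ASV7)),ASV42)),ASV41),ASV22),ASV37),((ASV49,(ASV6,ASV40)),ASV67)).
The other lineage descending from that same node — the sister group — is ((((ASV65,(ASV13,ASV48),((ASV25,(ASV60,ASV7)),ASV42)),ASV41),ASV22),ASV37); its 10 tips in alphabetical order are the answer.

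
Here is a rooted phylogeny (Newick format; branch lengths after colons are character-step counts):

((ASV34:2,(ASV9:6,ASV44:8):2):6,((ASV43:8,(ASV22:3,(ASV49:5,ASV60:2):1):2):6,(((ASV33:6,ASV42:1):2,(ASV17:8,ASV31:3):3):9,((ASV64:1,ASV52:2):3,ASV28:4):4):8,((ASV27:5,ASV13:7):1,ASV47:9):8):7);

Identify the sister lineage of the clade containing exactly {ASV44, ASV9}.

The clade containing exactly {ASV44, ASV9} attaches to the tree at the node subtending (ASV34,(ASV9,ASV44)).
The other lineage descending from that same node — the sister group — is the single tip ASV34.

ASV34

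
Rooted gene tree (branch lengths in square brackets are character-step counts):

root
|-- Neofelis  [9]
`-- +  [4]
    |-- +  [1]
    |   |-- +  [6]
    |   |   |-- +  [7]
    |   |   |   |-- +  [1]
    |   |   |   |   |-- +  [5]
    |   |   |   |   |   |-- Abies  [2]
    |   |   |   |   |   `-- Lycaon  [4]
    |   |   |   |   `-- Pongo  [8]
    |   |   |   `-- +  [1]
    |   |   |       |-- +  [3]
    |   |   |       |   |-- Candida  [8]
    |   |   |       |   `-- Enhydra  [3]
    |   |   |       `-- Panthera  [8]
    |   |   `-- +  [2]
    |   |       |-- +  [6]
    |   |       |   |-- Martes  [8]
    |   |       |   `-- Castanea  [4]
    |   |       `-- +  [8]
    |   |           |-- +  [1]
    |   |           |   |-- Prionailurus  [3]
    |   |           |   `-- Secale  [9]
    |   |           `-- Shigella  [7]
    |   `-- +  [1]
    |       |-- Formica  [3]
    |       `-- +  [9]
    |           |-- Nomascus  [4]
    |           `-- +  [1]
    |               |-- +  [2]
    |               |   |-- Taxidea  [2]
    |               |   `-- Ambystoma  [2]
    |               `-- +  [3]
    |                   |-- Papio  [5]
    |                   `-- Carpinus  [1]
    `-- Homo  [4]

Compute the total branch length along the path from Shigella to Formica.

The path runs Shigella → … → MRCA → … → Formica; the MRCA is the node subtending (((((Abies,Lycaon),Pongo),((Candida,Enhydra),Panthera)),((Martes,Castanea),((Prionailurus,Secale),Shigella))),(Formica,(Nomascus,((Taxidea,Ambystoma),(Papio,Carpinus))))).
Branch lengths along that path: 7 + 8 + 2 + 6 + 1 + 3 = 27.

27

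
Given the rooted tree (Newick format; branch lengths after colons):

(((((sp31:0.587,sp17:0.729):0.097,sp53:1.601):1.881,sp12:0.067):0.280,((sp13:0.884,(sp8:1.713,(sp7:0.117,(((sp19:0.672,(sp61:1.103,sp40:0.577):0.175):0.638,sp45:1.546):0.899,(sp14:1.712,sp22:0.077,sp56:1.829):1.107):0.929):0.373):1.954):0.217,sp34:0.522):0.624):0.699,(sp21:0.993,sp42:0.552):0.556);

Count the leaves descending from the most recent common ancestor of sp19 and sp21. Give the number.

The MRCA of sp19 and sp21 is the root, so the clade is the entire tree.
That clade contains 17 terminal taxa: sp12, sp13, sp14, sp17, sp19, sp21, sp22, sp31, sp34, sp40, sp42, sp45, sp53, sp56, sp61, sp7, sp8.

17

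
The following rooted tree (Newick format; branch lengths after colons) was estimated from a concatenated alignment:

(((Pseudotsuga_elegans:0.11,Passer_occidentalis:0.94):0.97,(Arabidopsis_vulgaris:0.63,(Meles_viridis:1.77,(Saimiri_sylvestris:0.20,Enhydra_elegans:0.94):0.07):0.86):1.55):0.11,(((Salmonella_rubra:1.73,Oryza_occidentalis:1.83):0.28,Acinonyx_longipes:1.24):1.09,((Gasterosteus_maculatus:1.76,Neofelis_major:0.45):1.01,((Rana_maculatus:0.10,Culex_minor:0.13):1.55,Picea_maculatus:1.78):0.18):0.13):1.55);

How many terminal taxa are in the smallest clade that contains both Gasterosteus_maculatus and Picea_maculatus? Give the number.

The MRCA of Gasterosteus_maculatus and Picea_maculatus is the node subtending ((Gasterosteus_maculatus,Neofelis_major),((Rana_maculatus,Culex_minor),Picea_maculatus)).
That clade contains 5 terminal taxa: Culex_minor, Gasterosteus_maculatus, Neofelis_major, Picea_maculatus, Rana_maculatus.

5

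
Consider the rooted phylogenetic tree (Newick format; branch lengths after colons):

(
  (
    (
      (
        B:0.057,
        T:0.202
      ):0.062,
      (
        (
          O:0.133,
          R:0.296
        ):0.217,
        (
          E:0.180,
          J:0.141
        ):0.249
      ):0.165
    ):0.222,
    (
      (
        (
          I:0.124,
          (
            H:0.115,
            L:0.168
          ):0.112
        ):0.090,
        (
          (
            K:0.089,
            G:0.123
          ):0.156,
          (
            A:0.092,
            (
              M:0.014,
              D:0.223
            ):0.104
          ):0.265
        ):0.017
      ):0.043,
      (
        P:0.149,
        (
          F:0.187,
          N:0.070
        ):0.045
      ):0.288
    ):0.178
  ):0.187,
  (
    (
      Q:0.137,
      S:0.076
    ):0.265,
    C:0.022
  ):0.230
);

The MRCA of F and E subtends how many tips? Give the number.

17

The MRCA of F and E is the node subtending (((B,T),((O,R),(E,J))),(((I,(H,L)),((K,G),(A,(M,D)))),(P,(F,N)))).
That clade contains 17 terminal taxa: A, B, D, E, F, G, H, I, J, K, L, M, N, O, P, R, T.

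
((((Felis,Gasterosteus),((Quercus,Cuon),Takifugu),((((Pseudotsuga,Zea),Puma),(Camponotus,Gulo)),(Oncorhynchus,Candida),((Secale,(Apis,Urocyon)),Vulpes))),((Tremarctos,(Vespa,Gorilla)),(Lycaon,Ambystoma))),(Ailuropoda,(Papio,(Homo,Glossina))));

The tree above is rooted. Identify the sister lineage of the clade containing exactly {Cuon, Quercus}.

The clade containing exactly {Cuon, Quercus} attaches to the tree at the node subtending ((Quercus,Cuon),Takifugu).
The other lineage descending from that same node — the sister group — is the single tip Takifugu.

Takifugu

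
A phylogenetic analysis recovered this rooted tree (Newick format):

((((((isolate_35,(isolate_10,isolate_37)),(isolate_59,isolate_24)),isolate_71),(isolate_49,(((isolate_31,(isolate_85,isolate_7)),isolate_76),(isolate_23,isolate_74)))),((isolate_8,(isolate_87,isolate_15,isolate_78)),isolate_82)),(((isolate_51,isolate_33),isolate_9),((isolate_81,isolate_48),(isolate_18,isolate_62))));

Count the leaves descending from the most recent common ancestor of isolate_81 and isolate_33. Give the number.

7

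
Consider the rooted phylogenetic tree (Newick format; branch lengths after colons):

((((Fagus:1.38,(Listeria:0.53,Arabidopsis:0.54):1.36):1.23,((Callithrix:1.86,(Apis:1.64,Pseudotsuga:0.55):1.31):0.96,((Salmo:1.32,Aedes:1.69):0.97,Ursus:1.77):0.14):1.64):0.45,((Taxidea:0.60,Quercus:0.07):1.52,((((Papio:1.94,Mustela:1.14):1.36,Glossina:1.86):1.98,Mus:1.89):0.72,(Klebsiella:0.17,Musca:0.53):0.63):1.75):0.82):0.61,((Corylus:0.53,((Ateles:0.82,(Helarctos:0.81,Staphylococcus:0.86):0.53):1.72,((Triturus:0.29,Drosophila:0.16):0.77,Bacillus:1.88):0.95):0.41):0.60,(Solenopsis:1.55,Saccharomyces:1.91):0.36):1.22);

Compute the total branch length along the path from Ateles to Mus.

10.56

The path runs Ateles → … → MRCA → … → Mus; the MRCA is the root of the tree.
Branch lengths along that path: 0.82 + 1.72 + 0.41 + 0.60 + 1.22 + 0.61 + 0.82 + 1.75 + 0.72 + 1.89 = 10.56.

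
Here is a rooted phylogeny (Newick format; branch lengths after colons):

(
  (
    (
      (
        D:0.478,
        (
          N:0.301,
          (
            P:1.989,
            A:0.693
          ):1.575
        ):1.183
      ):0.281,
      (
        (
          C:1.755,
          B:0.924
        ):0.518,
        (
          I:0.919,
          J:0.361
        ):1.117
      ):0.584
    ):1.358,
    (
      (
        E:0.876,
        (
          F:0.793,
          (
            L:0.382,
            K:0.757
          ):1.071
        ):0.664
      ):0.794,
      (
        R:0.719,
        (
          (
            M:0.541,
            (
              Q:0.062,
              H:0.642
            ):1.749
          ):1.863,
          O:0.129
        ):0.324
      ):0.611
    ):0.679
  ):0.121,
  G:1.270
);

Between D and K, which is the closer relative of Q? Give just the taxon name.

The MRCA of Q and K subtends ((E,(F,(L,K))),(R,((M,(Q,H)),O))) (9 taxa).
The MRCA of Q and D subtends (((D,(N,(P,A))),((C,B),(I,J))),((E,(F,(L,K))),(R,((M,(Q,H)),O)))) (17 taxa).
The first is nested inside the second, so Q shares a more recent common ancestor with K.

K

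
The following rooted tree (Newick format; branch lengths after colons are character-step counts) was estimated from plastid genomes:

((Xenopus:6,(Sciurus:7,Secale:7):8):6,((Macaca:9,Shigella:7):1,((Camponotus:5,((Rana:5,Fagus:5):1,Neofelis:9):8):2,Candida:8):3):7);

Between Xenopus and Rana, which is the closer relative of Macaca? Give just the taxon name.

Rana

The MRCA of Macaca and Rana subtends ((Macaca,Shigella),((Camponotus,((Rana,Fagus),Neofelis)),Candida)) (7 taxa).
The MRCA of Macaca and Xenopus is the root, subtending the entire tree (10 taxa).
The first is nested inside the second, so Macaca shares a more recent common ancestor with Rana.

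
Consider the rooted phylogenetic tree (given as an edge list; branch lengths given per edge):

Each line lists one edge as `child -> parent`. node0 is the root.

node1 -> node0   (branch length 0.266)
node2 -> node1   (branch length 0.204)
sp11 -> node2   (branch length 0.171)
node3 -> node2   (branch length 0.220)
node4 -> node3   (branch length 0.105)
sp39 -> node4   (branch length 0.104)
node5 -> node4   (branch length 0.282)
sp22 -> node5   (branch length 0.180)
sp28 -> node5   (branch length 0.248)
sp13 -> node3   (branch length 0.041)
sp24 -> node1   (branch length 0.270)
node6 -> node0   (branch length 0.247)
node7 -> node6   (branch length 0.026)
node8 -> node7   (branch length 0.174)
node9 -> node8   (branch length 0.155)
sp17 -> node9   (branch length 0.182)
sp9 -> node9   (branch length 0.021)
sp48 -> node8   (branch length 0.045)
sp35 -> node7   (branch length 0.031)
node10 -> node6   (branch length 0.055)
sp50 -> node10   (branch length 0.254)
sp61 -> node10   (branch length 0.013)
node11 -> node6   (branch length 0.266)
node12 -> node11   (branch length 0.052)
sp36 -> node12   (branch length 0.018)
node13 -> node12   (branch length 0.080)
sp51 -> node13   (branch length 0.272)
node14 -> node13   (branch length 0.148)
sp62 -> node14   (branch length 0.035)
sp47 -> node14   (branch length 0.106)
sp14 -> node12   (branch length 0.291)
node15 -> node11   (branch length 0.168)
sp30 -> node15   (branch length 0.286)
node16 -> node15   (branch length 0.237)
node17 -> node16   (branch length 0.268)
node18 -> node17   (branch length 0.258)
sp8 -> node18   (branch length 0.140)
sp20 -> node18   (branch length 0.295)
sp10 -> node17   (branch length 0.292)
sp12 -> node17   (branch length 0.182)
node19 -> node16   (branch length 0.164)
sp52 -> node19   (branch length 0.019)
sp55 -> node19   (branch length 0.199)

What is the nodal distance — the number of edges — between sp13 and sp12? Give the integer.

10

The MRCA of sp13 and sp12 is the root of the tree.
From sp13 up to that node: 4 branches. From sp12 up to the same node: 6 branches. Total: 4 + 6 = 10.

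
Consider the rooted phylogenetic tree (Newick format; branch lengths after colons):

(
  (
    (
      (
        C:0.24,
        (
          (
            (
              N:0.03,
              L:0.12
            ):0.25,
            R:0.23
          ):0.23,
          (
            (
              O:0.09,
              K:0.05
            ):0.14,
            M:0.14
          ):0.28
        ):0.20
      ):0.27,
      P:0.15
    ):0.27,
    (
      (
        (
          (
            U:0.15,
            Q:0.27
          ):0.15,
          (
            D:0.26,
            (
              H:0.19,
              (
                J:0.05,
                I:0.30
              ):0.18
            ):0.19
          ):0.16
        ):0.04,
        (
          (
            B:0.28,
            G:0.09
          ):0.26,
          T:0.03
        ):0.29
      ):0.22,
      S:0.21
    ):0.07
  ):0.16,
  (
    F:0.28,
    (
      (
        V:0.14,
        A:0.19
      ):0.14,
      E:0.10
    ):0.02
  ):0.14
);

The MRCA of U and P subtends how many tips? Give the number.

18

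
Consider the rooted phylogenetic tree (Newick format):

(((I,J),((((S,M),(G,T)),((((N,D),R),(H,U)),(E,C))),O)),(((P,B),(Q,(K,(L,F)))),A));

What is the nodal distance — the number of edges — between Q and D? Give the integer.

The MRCA of Q and D is the root of the tree.
From Q up to that node: 4 branches. From D up to the same node: 8 branches. Total: 4 + 8 = 12.

12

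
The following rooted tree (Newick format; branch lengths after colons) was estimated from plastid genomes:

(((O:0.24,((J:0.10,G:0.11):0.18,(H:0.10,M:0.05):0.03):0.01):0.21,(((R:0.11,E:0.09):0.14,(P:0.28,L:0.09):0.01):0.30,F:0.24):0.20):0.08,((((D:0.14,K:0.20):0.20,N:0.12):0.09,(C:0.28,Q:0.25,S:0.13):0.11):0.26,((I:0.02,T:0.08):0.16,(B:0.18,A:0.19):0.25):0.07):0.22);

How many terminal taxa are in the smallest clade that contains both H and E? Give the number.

10

The MRCA of H and E is the node subtending ((O,((J,G),(H,M))),(((R,E),(P,L)),F)).
That clade contains 10 terminal taxa: E, F, G, H, J, L, M, O, P, R.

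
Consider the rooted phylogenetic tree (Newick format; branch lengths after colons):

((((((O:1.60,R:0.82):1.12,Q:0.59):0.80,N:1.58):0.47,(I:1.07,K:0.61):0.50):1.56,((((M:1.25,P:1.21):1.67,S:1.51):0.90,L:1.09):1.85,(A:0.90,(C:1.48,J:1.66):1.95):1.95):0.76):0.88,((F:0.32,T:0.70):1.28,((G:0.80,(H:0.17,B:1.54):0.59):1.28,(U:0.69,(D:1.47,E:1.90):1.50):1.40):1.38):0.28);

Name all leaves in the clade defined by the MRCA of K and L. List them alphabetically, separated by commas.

Tracing K: it sits inside (I,K).
Tracing L: it sits inside (((M,P),S),L).
The smallest clade enclosing both is (((((O,R),Q),N),(I,K)),((((M,P),S),L),(A,(C,J)))); the answer is its 13 terminal taxa in alphabetical order.

A, C, I, J, K, L, M, N, O, P, Q, R, S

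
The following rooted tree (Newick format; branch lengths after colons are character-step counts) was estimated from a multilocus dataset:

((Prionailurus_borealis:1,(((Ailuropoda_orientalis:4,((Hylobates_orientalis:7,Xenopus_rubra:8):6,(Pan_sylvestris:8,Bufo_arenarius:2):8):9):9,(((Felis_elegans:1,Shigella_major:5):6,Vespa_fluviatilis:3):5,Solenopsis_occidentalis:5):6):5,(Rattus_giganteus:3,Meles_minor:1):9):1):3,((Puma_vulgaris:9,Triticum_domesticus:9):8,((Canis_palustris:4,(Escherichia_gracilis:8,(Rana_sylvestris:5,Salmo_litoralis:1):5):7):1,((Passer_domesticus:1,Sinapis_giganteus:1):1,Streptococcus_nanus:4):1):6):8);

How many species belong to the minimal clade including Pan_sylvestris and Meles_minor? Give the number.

11

The MRCA of Pan_sylvestris and Meles_minor is the node subtending (((Ailuropoda_orientalis,((Hylobates_orientalis,Xenopus_rubra),(Pan_sylvestris,Bufo_arenarius))),(((Felis_elegans,Shigella_major),Vespa_fluviatilis),Solenopsis_occidentalis)),(Rattus_giganteus,Meles_minor)).
That clade contains 11 terminal taxa: Ailuropoda_orientalis, Bufo_arenarius, Felis_elegans, Hylobates_orientalis, Meles_minor, Pan_sylvestris, Rattus_giganteus, Shigella_major, Solenopsis_occidentalis, Vespa_fluviatilis, Xenopus_rubra.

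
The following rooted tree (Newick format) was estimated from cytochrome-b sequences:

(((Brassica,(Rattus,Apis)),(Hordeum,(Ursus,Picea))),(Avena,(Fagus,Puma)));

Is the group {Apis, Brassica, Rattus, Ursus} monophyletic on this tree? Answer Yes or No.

The MRCA of the listed taxa subtends ((Brassica,(Rattus,Apis)),(Hordeum,(Ursus,Picea))).
That clade also contains Hordeum, Picea, which are not in the proposed group, so the group is not monophyletic.

No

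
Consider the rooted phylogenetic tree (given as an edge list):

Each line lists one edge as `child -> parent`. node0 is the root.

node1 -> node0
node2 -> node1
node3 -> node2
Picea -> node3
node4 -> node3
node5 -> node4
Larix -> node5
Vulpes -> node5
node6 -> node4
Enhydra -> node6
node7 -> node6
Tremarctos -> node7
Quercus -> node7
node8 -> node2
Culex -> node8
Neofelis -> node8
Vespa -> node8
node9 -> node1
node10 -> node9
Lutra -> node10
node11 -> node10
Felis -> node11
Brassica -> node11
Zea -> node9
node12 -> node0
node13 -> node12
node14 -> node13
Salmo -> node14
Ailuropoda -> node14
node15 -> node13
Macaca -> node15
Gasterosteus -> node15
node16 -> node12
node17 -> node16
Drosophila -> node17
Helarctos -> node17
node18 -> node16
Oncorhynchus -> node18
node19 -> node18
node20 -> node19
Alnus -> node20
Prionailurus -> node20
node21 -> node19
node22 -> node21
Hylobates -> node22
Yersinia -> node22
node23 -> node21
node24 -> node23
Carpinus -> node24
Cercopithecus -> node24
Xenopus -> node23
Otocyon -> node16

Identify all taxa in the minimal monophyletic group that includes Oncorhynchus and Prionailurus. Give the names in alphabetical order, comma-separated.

Tracing Oncorhynchus: it sits inside (Oncorhynchus,((Alnus,Prionailurus),((Hylobates,Yersinia),((Carpinus,Cercopithecus),Xenopus)))).
Tracing Prionailurus: it sits inside (Alnus,Prionailurus).
The smallest clade enclosing both is (Oncorhynchus,((Alnus,Prionailurus),((Hylobates,Yersinia),((Carpinus,Cercopithecus),Xenopus)))); the answer is its 8 terminal taxa in alphabetical order.

Alnus, Carpinus, Cercopithecus, Hylobates, Oncorhynchus, Prionailurus, Xenopus, Yersinia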